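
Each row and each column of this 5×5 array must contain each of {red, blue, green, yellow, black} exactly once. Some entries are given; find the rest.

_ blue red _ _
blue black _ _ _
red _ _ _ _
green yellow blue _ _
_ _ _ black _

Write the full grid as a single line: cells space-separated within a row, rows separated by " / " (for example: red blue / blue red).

black blue red yellow green / blue black yellow green red / red green black blue yellow / green yellow blue red black / yellow red green black blue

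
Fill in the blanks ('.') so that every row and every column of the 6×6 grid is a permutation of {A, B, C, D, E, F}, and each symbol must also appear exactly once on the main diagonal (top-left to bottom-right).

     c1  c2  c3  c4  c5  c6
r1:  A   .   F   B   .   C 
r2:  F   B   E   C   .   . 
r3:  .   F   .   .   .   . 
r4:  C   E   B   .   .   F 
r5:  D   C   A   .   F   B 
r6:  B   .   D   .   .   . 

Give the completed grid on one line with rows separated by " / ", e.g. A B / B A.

At row 1, column 2: row 1 has {A,B,C,F}; column 2 has {B,C,E,F}; that leaves D.
At row 1, column 5: row 1 has {A,B,C,D,F}; column 5 has {F}; that leaves E.
At row 3, column 1: row 3 has {F}; column 1 has {A,B,C,D,F}; that leaves E.
At row 3, column 3: row 3 has {E,F}; column 3 has {A,B,D,E,F}; the diagonal has {A,B,F}; that leaves C.
At row 4, column 4: row 4 has {B,C,E,F}; column 4 has {B,C}; the diagonal has {A,B,C,F}; that leaves D.
At row 4, column 5: row 4 has {B,C,D,E,F}; column 5 has {E,F}; that leaves A.
At row 5, column 4: row 5 has {A,B,C,D,F}; column 4 has {B,C,D}; that leaves E.
At row 6, column 2: row 6 has {B,D}; column 2 has {B,C,D,E,F}; that leaves A.
At row 6, column 4: row 6 has {A,B,D}; column 4 has {B,C,D,E}; that leaves F.
At row 6, column 5: row 6 has {A,B,D,F}; column 5 has {A,E,F}; that leaves C.
At row 6, column 6: row 6 has {A,B,C,D,F}; column 6 has {B,C,F}; the diagonal has {A,B,C,D,F}; that leaves E.
At row 2, column 5: row 2 has {B,C,E,F}; column 5 has {A,C,E,F}; that leaves D.
At row 2, column 6: row 2 has {B,C,D,E,F}; column 6 has {B,C,E,F}; that leaves A.
At row 3, column 4: row 3 has {C,E,F}; column 4 has {B,C,D,E,F}; that leaves A.
At row 3, column 5: row 3 has {A,C,E,F}; column 5 has {A,C,D,E,F}; that leaves B.
At row 3, column 6: row 3 has {A,B,C,E,F}; column 6 has {A,B,C,E,F}; that leaves D.

A D F B E C / F B E C D A / E F C A B D / C E B D A F / D C A E F B / B A D F C E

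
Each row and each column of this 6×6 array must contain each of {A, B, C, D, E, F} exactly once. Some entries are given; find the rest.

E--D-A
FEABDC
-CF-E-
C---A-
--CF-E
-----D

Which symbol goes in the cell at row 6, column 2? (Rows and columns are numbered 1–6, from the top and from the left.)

A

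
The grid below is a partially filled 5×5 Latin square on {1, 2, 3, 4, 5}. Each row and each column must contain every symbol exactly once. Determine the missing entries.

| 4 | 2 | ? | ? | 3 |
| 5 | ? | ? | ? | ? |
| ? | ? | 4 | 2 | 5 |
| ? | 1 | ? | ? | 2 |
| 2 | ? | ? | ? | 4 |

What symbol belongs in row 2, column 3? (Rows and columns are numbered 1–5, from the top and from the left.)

2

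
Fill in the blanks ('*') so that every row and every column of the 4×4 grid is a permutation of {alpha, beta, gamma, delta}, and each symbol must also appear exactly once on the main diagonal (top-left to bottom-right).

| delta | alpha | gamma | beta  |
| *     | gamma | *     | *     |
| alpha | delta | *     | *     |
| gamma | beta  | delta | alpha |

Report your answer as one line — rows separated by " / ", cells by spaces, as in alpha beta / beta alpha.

delta alpha gamma beta / beta gamma alpha delta / alpha delta beta gamma / gamma beta delta alpha

(r2,c1) = beta
(r2,c3) = alpha
(r2,c4) = delta
(r3,c3) = beta
(r3,c4) = gamma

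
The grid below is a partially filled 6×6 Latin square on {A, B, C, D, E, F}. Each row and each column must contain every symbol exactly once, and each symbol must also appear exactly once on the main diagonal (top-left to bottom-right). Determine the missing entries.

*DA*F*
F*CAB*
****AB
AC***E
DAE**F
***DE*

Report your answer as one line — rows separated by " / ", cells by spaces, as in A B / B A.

row 1 has {A,D,F}; column 6 has {B,E,F} — only C is left for (r1,c6).
row 2 has {A,B,C,F}; column 2 has {A,C,D}; the diagonal is empty so far — only E is left for (r2,c2).
row 2 has {A,B,C,E,F}; column 6 has {B,C,E,F} — only D is left for (r2,c6).
row 3 has {A,B}; column 2 has {A,C,D,E} — only F is left for (r3,c2).
row 3 has {A,B,F}; column 3 has {A,C,E}; the diagonal has {E} — only D is left for (r3,c3).
row 4 has {A,C,E}; column 5 has {A,B,E,F} — only D is left for (r4,c5).
row 5 has {A,D,E,F}; column 5 has {A,B,D,E,F}; the diagonal has {D,E} — only C is left for (r5,c5).
row 6 has {D,E}; column 2 has {A,C,D,E,F} — only B is left for (r6,c2).
row 6 has {B,D,E}; column 3 has {A,C,D,E} — only F is left for (r6,c3).
row 6 has {B,D,E,F}; column 6 has {B,C,D,E,F}; the diagonal has {C,D,E} — only A is left for (r6,c6).
row 1 has {A,C,D,F}; column 1 has {A,D,F}; the diagonal has {A,C,D,E} — only B is left for (r1,c1).
row 1 has {A,B,C,D,F}; column 4 has {A,D} — only E is left for (r1,c4).
row 3 has {A,B,D,F}; column 4 has {A,D,E} — only C is left for (r3,c4).
row 4 has {A,C,D,E}; column 3 has {A,C,D,E,F} — only B is left for (r4,c3).
row 4 has {A,B,C,D,E}; column 4 has {A,C,D,E}; the diagonal has {A,B,C,D,E} — only F is left for (r4,c4).
row 5 has {A,C,D,E,F}; column 4 has {A,C,D,E,F} — only B is left for (r5,c4).
row 6 has {A,B,D,E,F}; column 1 has {A,B,D,F} — only C is left for (r6,c1).
row 3 has {A,B,C,D,F}; column 1 has {A,B,C,D,F} — only E is left for (r3,c1).

B D A E F C / F E C A B D / E F D C A B / A C B F D E / D A E B C F / C B F D E A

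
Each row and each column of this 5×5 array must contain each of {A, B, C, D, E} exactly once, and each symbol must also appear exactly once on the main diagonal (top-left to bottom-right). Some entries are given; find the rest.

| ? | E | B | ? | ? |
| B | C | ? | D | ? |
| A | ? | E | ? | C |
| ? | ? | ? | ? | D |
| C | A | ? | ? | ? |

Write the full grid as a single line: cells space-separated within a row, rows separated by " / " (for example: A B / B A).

D E B C A / B C A D E / A D E B C / E B C A D / C A D E B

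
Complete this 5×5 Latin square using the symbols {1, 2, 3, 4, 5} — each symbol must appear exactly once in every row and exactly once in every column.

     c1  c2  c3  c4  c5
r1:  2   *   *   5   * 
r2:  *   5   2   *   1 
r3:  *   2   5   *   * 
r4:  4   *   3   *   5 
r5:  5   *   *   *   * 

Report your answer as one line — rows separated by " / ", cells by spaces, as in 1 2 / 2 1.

2 4 1 5 3 / 3 5 2 4 1 / 1 2 5 3 4 / 4 1 3 2 5 / 5 3 4 1 2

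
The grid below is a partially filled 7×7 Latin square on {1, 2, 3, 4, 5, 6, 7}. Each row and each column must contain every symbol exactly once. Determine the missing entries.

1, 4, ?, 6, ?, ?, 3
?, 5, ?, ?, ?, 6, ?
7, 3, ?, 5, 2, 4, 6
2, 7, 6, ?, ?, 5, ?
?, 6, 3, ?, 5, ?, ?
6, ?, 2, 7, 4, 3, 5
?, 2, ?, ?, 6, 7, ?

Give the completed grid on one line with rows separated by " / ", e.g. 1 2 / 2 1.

1 4 5 6 7 2 3 / 3 5 7 4 1 6 2 / 7 3 1 5 2 4 6 / 2 7 6 1 3 5 4 / 4 6 3 2 5 1 7 / 6 1 2 7 4 3 5 / 5 2 4 3 6 7 1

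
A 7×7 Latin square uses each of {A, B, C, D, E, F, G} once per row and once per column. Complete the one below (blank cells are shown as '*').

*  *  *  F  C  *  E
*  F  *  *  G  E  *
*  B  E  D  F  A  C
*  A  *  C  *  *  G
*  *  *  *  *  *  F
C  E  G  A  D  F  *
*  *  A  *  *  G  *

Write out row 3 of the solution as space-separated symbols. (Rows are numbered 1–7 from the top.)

G B E D F A C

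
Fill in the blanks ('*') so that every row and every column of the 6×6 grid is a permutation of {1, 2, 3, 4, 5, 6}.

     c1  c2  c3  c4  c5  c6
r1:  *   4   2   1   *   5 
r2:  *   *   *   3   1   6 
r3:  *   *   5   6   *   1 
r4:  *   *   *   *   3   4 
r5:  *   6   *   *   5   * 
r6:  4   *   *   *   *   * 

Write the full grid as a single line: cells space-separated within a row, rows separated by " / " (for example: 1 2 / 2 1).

(r1,c5) = 6
(r2,c3) = 4
(r6,c5) = 2
(r6,c6) = 3
(r1,c1) = 3
(r3,c1) = 2
(r3,c2) = 3
(r3,c5) = 4
(r5,c1) = 1
(r5,c3) = 3
(r5,c6) = 2
(r6,c4) = 5
(r2,c1) = 5
(r2,c2) = 2
(r4,c1) = 6
(r4,c3) = 1
(r4,c4) = 2
(r5,c4) = 4
(r6,c2) = 1
(r6,c3) = 6
(r4,c2) = 5

3 4 2 1 6 5 / 5 2 4 3 1 6 / 2 3 5 6 4 1 / 6 5 1 2 3 4 / 1 6 3 4 5 2 / 4 1 6 5 2 3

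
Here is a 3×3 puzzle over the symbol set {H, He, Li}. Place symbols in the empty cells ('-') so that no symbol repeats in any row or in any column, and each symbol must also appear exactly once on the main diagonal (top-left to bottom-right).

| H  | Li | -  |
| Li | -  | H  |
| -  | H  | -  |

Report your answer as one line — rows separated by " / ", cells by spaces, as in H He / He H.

H Li He / Li He H / He H Li

(r1,c3): row 1 has {H,Li}; column 3 has {H}, so it must be He.
(r2,c2): row 2 has {H,Li}; column 2 has {H,Li}; the diagonal has {H}, so it must be He.
(r3,c1): row 3 has {H}; column 1 has {H,Li}, so it must be He.
(r3,c3): row 3 has {H,He}; column 3 has {H,He}; the diagonal has {H,He}, so it must be Li.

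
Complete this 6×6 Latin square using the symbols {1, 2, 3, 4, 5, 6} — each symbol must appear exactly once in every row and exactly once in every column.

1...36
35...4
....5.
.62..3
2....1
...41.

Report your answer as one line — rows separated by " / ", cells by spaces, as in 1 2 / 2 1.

1 4 5 2 3 6 / 3 5 1 6 2 4 / 4 1 6 3 5 2 / 5 6 2 1 4 3 / 2 3 4 5 6 1 / 6 2 3 4 1 5

(r3,c6) = 2
(r4,c5) = 4
(r5,c5) = 6
(r6,c6) = 5
(r2,c5) = 2
(r4,c1) = 5
(r4,c4) = 1
(r6,c1) = 6
(r6,c3) = 3
(r2,c4) = 6
(r3,c1) = 4
(r3,c4) = 3
(r5,c4) = 5
(r6,c2) = 2
(r1,c2) = 4
(r1,c3) = 5
(r1,c4) = 2
(r2,c3) = 1
(r3,c2) = 1
(r3,c3) = 6
(r5,c2) = 3
(r5,c3) = 4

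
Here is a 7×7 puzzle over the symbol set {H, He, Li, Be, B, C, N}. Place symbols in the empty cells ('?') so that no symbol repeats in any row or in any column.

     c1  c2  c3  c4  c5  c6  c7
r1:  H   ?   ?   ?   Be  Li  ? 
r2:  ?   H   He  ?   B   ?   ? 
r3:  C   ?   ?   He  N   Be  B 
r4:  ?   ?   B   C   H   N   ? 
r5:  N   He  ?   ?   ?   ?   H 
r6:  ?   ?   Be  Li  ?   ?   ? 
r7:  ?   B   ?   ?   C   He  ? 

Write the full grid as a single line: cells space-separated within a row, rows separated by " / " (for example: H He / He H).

H C N B Be Li He / Li H He N B C Be / C Li H He N Be B / He Be B C H N Li / N He C Be Li B H / B N Be Li He H C / Be B Li H C He N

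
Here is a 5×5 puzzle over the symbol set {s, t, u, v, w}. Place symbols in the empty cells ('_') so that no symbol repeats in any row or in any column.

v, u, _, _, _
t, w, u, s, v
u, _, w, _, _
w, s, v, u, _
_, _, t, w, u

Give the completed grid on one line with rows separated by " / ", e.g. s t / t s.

v u s t w / t w u s v / u t w v s / w s v u t / s v t w u

(r1,c3) = s
(r1,c4) = t
(r1,c5) = w
(r3,c4) = v
(r4,c5) = t
(r5,c1) = s
(r5,c2) = v
(r3,c2) = t
(r3,c5) = s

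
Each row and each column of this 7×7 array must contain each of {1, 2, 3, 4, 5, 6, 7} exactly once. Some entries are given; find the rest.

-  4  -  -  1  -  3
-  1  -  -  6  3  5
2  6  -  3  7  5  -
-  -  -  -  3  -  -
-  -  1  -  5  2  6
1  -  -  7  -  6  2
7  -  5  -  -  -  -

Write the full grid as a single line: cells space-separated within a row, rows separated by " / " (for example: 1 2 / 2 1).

6 4 2 5 1 7 3 / 4 1 7 2 6 3 5 / 2 6 4 3 7 5 1 / 5 2 6 1 3 4 7 / 3 7 1 4 5 2 6 / 1 5 3 7 4 6 2 / 7 3 5 6 2 1 4

At row 1, column 6: row 1 has {1,3,4}; column 6 has {2,3,5,6}; that leaves 7.
At row 2, column 1: row 2 has {1,3,5,6}; column 1 has {1,2,7}; that leaves 4.
At row 2, column 4: row 2 has {1,3,4,5,6}; column 4 has {3,7}; that leaves 2.
At row 3, column 3: row 3 has {2,3,5,6,7}; column 3 has {1,5}; that leaves 4.
At row 3, column 7: row 3 has {2,3,4,5,6,7}; column 7 has {2,3,5,6}; that leaves 1.
At row 5, column 1: row 5 has {1,2,5,6}; column 1 has {1,2,4,7}; that leaves 3.
At row 5, column 2: row 5 has {1,2,3,5,6}; column 2 has {1,4,6}; that leaves 7.
At row 5, column 4: row 5 has {1,2,3,5,6,7}; column 4 has {2,3,7}; that leaves 4.
At row 6, column 3: row 6 has {1,2,6,7}; column 3 has {1,4,5}; that leaves 3.
At row 6, column 5: row 6 has {1,2,3,6,7}; column 5 has {1,3,5,6,7}; that leaves 4.
At row 7, column 5: row 7 has {5,7}; column 5 has {1,3,4,5,6,7}; that leaves 2.
At row 7, column 7: row 7 has {2,5,7}; column 7 has {1,2,3,5,6}; that leaves 4.
At row 2, column 3: row 2 has {1,2,3,4,5,6}; column 3 has {1,3,4,5}; that leaves 7.
At row 4, column 7: row 4 has {3}; column 7 has {1,2,3,4,5,6}; that leaves 7.
At row 6, column 2: row 6 has {1,2,3,4,6,7}; column 2 has {1,4,6,7}; that leaves 5.
At row 7, column 2: row 7 has {2,4,5,7}; column 2 has {1,4,5,6,7}; that leaves 3.
At row 7, column 6: row 7 has {2,3,4,5,7}; column 6 has {2,3,5,6,7}; that leaves 1.
At row 4, column 2: row 4 has {3,7}; column 2 has {1,3,4,5,6,7}; that leaves 2.
At row 4, column 3: row 4 has {2,3,7}; column 3 has {1,3,4,5,7}; that leaves 6.
At row 4, column 6: row 4 has {2,3,6,7}; column 6 has {1,2,3,5,6,7}; that leaves 4.
At row 7, column 4: row 7 has {1,2,3,4,5,7}; column 4 has {2,3,4,7}; that leaves 6.
At row 1, column 3: row 1 has {1,3,4,7}; column 3 has {1,3,4,5,6,7}; that leaves 2.
At row 1, column 4: row 1 has {1,2,3,4,7}; column 4 has {2,3,4,6,7}; that leaves 5.
At row 4, column 1: row 4 has {2,3,4,6,7}; column 1 has {1,2,3,4,7}; that leaves 5.
At row 4, column 4: row 4 has {2,3,4,5,6,7}; column 4 has {2,3,4,5,6,7}; that leaves 1.
At row 1, column 1: row 1 has {1,2,3,4,5,7}; column 1 has {1,2,3,4,5,7}; that leaves 6.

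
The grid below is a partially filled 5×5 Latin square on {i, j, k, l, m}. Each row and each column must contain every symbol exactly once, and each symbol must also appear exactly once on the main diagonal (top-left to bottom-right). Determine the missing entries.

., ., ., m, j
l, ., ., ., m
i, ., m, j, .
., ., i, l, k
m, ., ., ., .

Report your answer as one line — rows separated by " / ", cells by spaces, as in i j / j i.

k i l m j / l j k i m / i k m j l / j m i l k / m l j k i

At row 1, column 1: row 1 has {j,m}; column 1 has {i,l,m}; the diagonal has {l,m}; that leaves k.
At row 1, column 3: row 1 has {j,k,m}; column 3 has {i,m}; that leaves l.
At row 3, column 5: row 3 has {i,j,m}; column 5 has {j,k,m}; that leaves l.
At row 4, column 1: row 4 has {i,k,l}; column 1 has {i,k,l,m}; that leaves j.
At row 4, column 2: row 4 has {i,j,k,l}; column 2 is empty so far; that leaves m.
At row 5, column 5: row 5 has {m}; column 5 has {j,k,l,m}; the diagonal has {k,l,m}; that leaves i.
At row 1, column 2: row 1 has {j,k,l,m}; column 2 has {m}; that leaves i.
At row 2, column 2: row 2 has {l,m}; column 2 has {i,m}; the diagonal has {i,k,l,m}; that leaves j.
At row 2, column 3: row 2 has {j,l,m}; column 3 has {i,l,m}; that leaves k.
At row 2, column 4: row 2 has {j,k,l,m}; column 4 has {j,l,m}; that leaves i.
At row 3, column 2: row 3 has {i,j,l,m}; column 2 has {i,j,m}; that leaves k.
At row 5, column 2: row 5 has {i,m}; column 2 has {i,j,k,m}; that leaves l.
At row 5, column 3: row 5 has {i,l,m}; column 3 has {i,k,l,m}; that leaves j.
At row 5, column 4: row 5 has {i,j,l,m}; column 4 has {i,j,l,m}; that leaves k.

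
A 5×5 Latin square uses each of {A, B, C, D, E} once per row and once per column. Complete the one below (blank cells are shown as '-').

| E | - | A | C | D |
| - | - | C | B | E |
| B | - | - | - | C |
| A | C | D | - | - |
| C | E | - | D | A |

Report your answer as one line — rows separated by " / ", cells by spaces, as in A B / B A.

E B A C D / D A C B E / B D E A C / A C D E B / C E B D A

At row 1, column 2: row 1 has {A,C,D,E}; column 2 has {C,E}; that leaves B.
At row 2, column 1: row 2 has {B,C,E}; column 1 has {A,B,C,E}; that leaves D.
At row 2, column 2: row 2 has {B,C,D,E}; column 2 has {B,C,E}; that leaves A.
At row 3, column 2: row 3 has {B,C}; column 2 has {A,B,C,E}; that leaves D.
At row 3, column 3: row 3 has {B,C,D}; column 3 has {A,C,D}; that leaves E.
At row 3, column 4: row 3 has {B,C,D,E}; column 4 has {B,C,D}; that leaves A.
At row 4, column 4: row 4 has {A,C,D}; column 4 has {A,B,C,D}; that leaves E.
At row 4, column 5: row 4 has {A,C,D,E}; column 5 has {A,C,D,E}; that leaves B.
At row 5, column 3: row 5 has {A,C,D,E}; column 3 has {A,C,D,E}; that leaves B.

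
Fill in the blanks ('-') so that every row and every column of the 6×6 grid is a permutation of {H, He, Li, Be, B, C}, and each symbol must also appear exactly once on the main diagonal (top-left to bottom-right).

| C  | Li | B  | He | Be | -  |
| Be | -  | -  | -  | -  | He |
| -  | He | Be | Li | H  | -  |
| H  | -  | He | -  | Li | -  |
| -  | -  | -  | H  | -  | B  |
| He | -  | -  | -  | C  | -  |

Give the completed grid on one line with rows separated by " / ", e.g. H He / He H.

(r1,c6) = H
(r2,c5) = B
(r3,c1) = B
(r3,c6) = C
(r4,c4) = B
(r4,c6) = Be
(r5,c1) = Li
(r5,c3) = C
(r5,c5) = He
(r6,c4) = Be
(r6,c6) = Li
(r2,c2) = H
(r2,c3) = Li
(r2,c4) = C
(r4,c2) = C
(r5,c2) = Be
(r6,c2) = B
(r6,c3) = H

C Li B He Be H / Be H Li C B He / B He Be Li H C / H C He B Li Be / Li Be C H He B / He B H Be C Li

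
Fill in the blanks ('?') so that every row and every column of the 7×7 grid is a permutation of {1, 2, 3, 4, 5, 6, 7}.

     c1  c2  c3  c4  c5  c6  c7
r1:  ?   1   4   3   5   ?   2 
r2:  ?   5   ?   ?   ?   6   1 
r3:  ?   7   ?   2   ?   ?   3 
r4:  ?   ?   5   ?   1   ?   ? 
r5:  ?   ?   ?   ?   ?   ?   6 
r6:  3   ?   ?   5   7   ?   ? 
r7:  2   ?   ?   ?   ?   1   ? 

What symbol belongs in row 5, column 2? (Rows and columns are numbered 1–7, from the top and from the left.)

(r1,c6) = 7
(r6,c7) = 4
(r1,c1) = 6
(r4,c7) = 7
(r6,c6) = 2
(r7,c7) = 5
(r4,c1) = 4
(r4,c4) = 6
(r4,c6) = 3
(r6,c2) = 6
(r6,c3) = 1
(r2,c1) = 7
(r2,c4) = 4
(r3,c3) = 6
(r3,c5) = 4
(r3,c6) = 5
(r4,c2) = 2
(r5,c6) = 4
(r7,c4) = 7
(r3,c1) = 1
(r5,c1) = 5
(r5,c2) = 3

3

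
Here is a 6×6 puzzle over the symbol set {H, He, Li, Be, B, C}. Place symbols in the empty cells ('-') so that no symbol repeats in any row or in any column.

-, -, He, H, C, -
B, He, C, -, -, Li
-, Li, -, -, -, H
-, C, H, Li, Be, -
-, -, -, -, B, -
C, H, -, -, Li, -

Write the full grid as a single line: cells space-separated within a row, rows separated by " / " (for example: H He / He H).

Cell (r2,c4): row 2 has {He,Li,B,C}; column 4 has {H,Li} → Be.
Cell (r2,c5): row 2 has {He,Li,Be,B,C}; column 5 has {Li,Be,B,C} → H.
Cell (r3,c5): row 3 has {H,Li}; column 5 has {H,Li,Be,B,C} → He.
Cell (r4,c1): row 4 has {H,Li,Be,C}; column 1 has {B,C} → He.
Cell (r4,c6): row 4 has {H,He,Li,Be,C}; column 6 has {H,Li} → B.
Cell (r5,c2): row 5 has {B}; column 2 has {H,He,Li,C} → Be.
Cell (r5,c3): row 5 has {Be,B}; column 3 has {H,He,C} → Li.
Cell (r1,c2): row 1 has {H,He,C}; column 2 has {H,He,Li,Be,C} → B.
Cell (r1,c6): row 1 has {H,He,B,C}; column 6 has {H,Li,B} → Be.
Cell (r3,c1): row 3 has {H,He,Li}; column 1 has {He,B,C} → Be.
Cell (r3,c3): row 3 has {H,He,Li,Be}; column 3 has {H,He,Li,C} → B.
Cell (r3,c4): row 3 has {H,He,Li,Be,B}; column 4 has {H,Li,Be} → C.
Cell (r5,c1): row 5 has {Li,Be,B}; column 1 has {He,Be,B,C} → H.
Cell (r5,c4): row 5 has {H,Li,Be,B}; column 4 has {H,Li,Be,C} → He.
Cell (r5,c6): row 5 has {H,He,Li,Be,B}; column 6 has {H,Li,Be,B} → C.
Cell (r6,c3): row 6 has {H,Li,C}; column 3 has {H,He,Li,B,C} → Be.
Cell (r6,c4): row 6 has {H,Li,Be,C}; column 4 has {H,He,Li,Be,C} → B.
Cell (r6,c6): row 6 has {H,Li,Be,B,C}; column 6 has {H,Li,Be,B,C} → He.
Cell (r1,c1): row 1 has {H,He,Be,B,C}; column 1 has {H,He,Be,B,C} → Li.

Li B He H C Be / B He C Be H Li / Be Li B C He H / He C H Li Be B / H Be Li He B C / C H Be B Li He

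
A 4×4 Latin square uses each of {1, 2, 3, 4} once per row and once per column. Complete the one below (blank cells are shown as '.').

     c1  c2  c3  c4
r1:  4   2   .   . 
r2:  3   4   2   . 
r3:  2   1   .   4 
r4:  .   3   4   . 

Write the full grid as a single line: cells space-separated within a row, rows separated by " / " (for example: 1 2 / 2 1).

At row 2, column 4: row 2 has {2,3,4}; column 4 has {4}; that leaves 1.
At row 3, column 3: row 3 has {1,2,4}; column 3 has {2,4}; that leaves 3.
At row 4, column 1: row 4 has {3,4}; column 1 has {2,3,4}; that leaves 1.
At row 4, column 4: row 4 has {1,3,4}; column 4 has {1,4}; that leaves 2.
At row 1, column 3: row 1 has {2,4}; column 3 has {2,3,4}; that leaves 1.
At row 1, column 4: row 1 has {1,2,4}; column 4 has {1,2,4}; that leaves 3.

4 2 1 3 / 3 4 2 1 / 2 1 3 4 / 1 3 4 2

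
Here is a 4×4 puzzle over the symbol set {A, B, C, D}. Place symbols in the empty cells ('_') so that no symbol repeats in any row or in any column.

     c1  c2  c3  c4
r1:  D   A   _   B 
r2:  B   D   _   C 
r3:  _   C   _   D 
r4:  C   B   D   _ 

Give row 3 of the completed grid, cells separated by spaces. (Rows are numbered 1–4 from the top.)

A C B D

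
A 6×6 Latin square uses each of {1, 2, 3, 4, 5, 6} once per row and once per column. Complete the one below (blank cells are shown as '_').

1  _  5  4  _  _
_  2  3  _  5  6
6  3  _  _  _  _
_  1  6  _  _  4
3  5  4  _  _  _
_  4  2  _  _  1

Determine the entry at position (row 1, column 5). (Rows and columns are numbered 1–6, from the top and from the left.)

2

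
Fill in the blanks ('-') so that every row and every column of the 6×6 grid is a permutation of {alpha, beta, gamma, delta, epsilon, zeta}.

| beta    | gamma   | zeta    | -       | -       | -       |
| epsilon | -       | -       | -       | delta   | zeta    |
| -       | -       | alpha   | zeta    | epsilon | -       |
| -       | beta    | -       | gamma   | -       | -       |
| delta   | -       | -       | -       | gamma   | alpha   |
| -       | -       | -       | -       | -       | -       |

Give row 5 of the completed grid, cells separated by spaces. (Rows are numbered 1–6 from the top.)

delta zeta beta epsilon gamma alpha

(r1,c5) = alpha
(r2,c2) = alpha
(r2,c4) = beta
(r3,c1) = gamma
(r3,c2) = delta
(r3,c6) = beta
(r4,c5) = zeta
(r5,c4) = epsilon
(r6,c5) = beta
(r1,c4) = delta
(r1,c6) = epsilon
(r2,c3) = gamma
(r4,c1) = alpha
(r4,c6) = delta
(r5,c2) = zeta
(r5,c3) = beta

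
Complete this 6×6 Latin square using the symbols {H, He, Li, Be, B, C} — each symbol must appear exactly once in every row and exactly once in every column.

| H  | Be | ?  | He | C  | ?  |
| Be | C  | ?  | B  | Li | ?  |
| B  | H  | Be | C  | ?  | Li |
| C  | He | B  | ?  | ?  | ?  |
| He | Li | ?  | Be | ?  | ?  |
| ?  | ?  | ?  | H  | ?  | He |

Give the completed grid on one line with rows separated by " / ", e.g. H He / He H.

H Be Li He C B / Be C He B Li H / B H Be C He Li / C He B Li H Be / He Li H Be B C / Li B C H Be He

Cell (r1,c3): row 1 has {H,He,Be,C}; column 3 has {Be,B} → Li.
Cell (r1,c6): row 1 has {H,He,Li,Be,C}; column 6 has {He,Li} → B.
Cell (r2,c6): row 2 has {Li,Be,B,C}; column 6 has {He,Li,B} → H.
Cell (r3,c5): row 3 has {H,Li,Be,B,C}; column 5 has {Li,C} → He.
Cell (r4,c4): row 4 has {He,B,C}; column 4 has {H,He,Be,B,C} → Li.
Cell (r4,c6): row 4 has {He,Li,B,C}; column 6 has {H,He,Li,B} → Be.
Cell (r5,c6): row 5 has {He,Li,Be}; column 6 has {H,He,Li,Be,B} → C.
Cell (r6,c1): row 6 has {H,He}; column 1 has {H,He,Be,B,C} → Li.
Cell (r6,c2): row 6 has {H,He,Li}; column 2 has {H,He,Li,Be,C} → B.
Cell (r6,c3): row 6 has {H,He,Li,B}; column 3 has {Li,Be,B} → C.
Cell (r6,c5): row 6 has {H,He,Li,B,C}; column 5 has {He,Li,C} → Be.
Cell (r2,c3): row 2 has {H,Li,Be,B,C}; column 3 has {Li,Be,B,C} → He.
Cell (r4,c5): row 4 has {He,Li,Be,B,C}; column 5 has {He,Li,Be,C} → H.
Cell (r5,c3): row 5 has {He,Li,Be,C}; column 3 has {He,Li,Be,B,C} → H.
Cell (r5,c5): row 5 has {H,He,Li,Be,C}; column 5 has {H,He,Li,Be,C} → B.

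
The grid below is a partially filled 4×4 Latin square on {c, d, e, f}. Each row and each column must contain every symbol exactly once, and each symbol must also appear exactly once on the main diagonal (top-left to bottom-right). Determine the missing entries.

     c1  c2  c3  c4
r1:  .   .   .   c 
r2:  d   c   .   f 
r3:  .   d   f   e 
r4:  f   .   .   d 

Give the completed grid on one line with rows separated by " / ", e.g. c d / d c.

e f d c / d c e f / c d f e / f e c d

At row 1, column 1: row 1 has {c}; column 1 has {d,f}; the diagonal has {c,d,f}; that leaves e.
At row 1, column 2: row 1 has {c,e}; column 2 has {c,d}; that leaves f.
At row 1, column 3: row 1 has {c,e,f}; column 3 has {f}; that leaves d.
At row 2, column 3: row 2 has {c,d,f}; column 3 has {d,f}; that leaves e.
At row 3, column 1: row 3 has {d,e,f}; column 1 has {d,e,f}; that leaves c.
At row 4, column 2: row 4 has {d,f}; column 2 has {c,d,f}; that leaves e.
At row 4, column 3: row 4 has {d,e,f}; column 3 has {d,e,f}; that leaves c.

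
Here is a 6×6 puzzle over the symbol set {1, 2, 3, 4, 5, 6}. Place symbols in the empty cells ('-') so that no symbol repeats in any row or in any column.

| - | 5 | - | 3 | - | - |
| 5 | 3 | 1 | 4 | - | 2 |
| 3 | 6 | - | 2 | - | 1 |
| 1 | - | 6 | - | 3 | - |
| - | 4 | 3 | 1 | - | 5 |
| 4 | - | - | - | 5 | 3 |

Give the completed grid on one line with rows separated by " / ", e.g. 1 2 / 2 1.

(r2,c5) = 6
(r3,c5) = 4
(r4,c2) = 2
(r4,c4) = 5
(r4,c6) = 4
(r5,c5) = 2
(r6,c2) = 1
(r6,c3) = 2
(r6,c4) = 6
(r1,c3) = 4
(r1,c5) = 1
(r1,c6) = 6
(r3,c3) = 5
(r5,c1) = 6
(r1,c1) = 2

2 5 4 3 1 6 / 5 3 1 4 6 2 / 3 6 5 2 4 1 / 1 2 6 5 3 4 / 6 4 3 1 2 5 / 4 1 2 6 5 3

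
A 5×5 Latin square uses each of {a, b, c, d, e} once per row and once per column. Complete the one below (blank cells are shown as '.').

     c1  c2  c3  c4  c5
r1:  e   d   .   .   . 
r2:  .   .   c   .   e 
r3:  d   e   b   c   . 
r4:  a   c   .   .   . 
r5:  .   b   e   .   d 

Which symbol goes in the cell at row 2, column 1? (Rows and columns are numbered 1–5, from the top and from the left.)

b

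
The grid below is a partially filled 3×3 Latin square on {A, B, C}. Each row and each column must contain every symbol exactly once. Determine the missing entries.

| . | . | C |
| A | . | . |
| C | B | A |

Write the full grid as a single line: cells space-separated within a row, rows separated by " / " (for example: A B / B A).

B A C / A C B / C B A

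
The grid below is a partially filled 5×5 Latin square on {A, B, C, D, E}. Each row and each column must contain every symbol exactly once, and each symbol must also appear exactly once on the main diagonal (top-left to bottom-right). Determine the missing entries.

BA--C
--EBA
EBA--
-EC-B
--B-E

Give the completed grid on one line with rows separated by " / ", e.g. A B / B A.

B A D E C / D C E B A / E B A C D / A E C D B / C D B A E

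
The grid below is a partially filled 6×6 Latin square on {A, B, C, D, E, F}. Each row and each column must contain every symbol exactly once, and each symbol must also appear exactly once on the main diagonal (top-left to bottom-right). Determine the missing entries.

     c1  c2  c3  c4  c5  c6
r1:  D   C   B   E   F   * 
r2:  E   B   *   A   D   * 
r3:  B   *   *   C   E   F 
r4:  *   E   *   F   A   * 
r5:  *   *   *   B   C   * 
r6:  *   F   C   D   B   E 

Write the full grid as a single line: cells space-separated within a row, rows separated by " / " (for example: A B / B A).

At row 1, column 6: row 1 has {B,C,D,E,F}; column 6 has {E,F}; that leaves A.
At row 2, column 3: row 2 has {A,B,D,E}; column 3 has {B,C}; that leaves F.
At row 2, column 6: row 2 has {A,B,D,E,F}; column 6 has {A,E,F}; that leaves C.
At row 3, column 3: row 3 has {B,C,E,F}; column 3 has {B,C,F}; the diagonal has {B,C,D,E,F}; that leaves A.
At row 4, column 1: row 4 has {A,E,F}; column 1 has {B,D,E}; that leaves C.
At row 4, column 3: row 4 has {A,C,E,F}; column 3 has {A,B,C,F}; that leaves D.
At row 4, column 6: row 4 has {A,C,D,E,F}; column 6 has {A,C,E,F}; that leaves B.
At row 5, column 3: row 5 has {B,C}; column 3 has {A,B,C,D,F}; that leaves E.
At row 5, column 6: row 5 has {B,C,E}; column 6 has {A,B,C,E,F}; that leaves D.
At row 6, column 1: row 6 has {B,C,D,E,F}; column 1 has {B,C,D,E}; that leaves A.
At row 3, column 2: row 3 has {A,B,C,E,F}; column 2 has {B,C,E,F}; that leaves D.
At row 5, column 1: row 5 has {B,C,D,E}; column 1 has {A,B,C,D,E}; that leaves F.
At row 5, column 2: row 5 has {B,C,D,E,F}; column 2 has {B,C,D,E,F}; that leaves A.

D C B E F A / E B F A D C / B D A C E F / C E D F A B / F A E B C D / A F C D B E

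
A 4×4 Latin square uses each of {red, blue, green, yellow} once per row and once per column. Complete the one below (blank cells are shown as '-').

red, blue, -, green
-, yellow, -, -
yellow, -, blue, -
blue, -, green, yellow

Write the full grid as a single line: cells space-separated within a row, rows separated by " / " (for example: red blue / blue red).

red blue yellow green / green yellow red blue / yellow green blue red / blue red green yellow

(r1,c3) = yellow
(r2,c1) = green
(r2,c3) = red
(r2,c4) = blue
(r3,c4) = red
(r4,c2) = red
(r3,c2) = green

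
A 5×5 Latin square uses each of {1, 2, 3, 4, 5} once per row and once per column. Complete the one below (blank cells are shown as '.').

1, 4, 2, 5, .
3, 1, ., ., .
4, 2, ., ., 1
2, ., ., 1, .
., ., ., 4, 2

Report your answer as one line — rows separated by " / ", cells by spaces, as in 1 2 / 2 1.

1 4 2 5 3 / 3 1 4 2 5 / 4 2 5 3 1 / 2 5 3 1 4 / 5 3 1 4 2

Cell (r1,c5): row 1 has {1,2,4,5}; column 5 has {1,2} → 3.
Cell (r2,c4): row 2 has {1,3}; column 4 has {1,4,5} → 2.
Cell (r3,c4): row 3 has {1,2,4}; column 4 has {1,2,4,5} → 3.
Cell (r5,c1): row 5 has {2,4}; column 1 has {1,2,3,4} → 5.
Cell (r5,c2): row 5 has {2,4,5}; column 2 has {1,2,4} → 3.
Cell (r5,c3): row 5 has {2,3,4,5}; column 3 has {2} → 1.
Cell (r3,c3): row 3 has {1,2,3,4}; column 3 has {1,2} → 5.
Cell (r4,c2): row 4 has {1,2}; column 2 has {1,2,3,4} → 5.
Cell (r4,c5): row 4 has {1,2,5}; column 5 has {1,2,3} → 4.
Cell (r2,c3): row 2 has {1,2,3}; column 3 has {1,2,5} → 4.
Cell (r2,c5): row 2 has {1,2,3,4}; column 5 has {1,2,3,4} → 5.
Cell (r4,c3): row 4 has {1,2,4,5}; column 3 has {1,2,4,5} → 3.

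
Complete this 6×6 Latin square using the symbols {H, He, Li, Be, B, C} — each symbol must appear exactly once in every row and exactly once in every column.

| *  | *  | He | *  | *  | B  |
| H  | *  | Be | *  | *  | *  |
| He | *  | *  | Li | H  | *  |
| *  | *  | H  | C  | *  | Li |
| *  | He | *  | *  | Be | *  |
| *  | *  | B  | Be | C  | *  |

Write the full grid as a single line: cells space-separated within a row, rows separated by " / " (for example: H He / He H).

Be C He H Li B / H Li Be He B C / He B C Li H Be / B Be H C He Li / C He Li B Be H / Li H B Be C He

(r1,c4) = H
(r1,c5) = Li
(r3,c3) = C
(r3,c6) = Be
(r5,c3) = Li
(r5,c4) = B
(r6,c1) = Li
(r6,c2) = H
(r6,c6) = He
(r2,c4) = He
(r2,c5) = B
(r2,c6) = C
(r3,c2) = B
(r4,c2) = Be
(r4,c5) = He
(r5,c1) = C
(r5,c6) = H
(r1,c1) = Be
(r1,c2) = C
(r2,c2) = Li
(r4,c1) = B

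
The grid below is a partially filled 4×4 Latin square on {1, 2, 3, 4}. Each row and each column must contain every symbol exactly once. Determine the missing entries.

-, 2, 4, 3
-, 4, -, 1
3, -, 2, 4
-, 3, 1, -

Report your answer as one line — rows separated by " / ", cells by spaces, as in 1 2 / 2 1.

At row 1, column 1: row 1 has {2,3,4}; column 1 has {3}; that leaves 1.
At row 2, column 1: row 2 has {1,4}; column 1 has {1,3}; that leaves 2.
At row 2, column 3: row 2 has {1,2,4}; column 3 has {1,2,4}; that leaves 3.
At row 3, column 2: row 3 has {2,3,4}; column 2 has {2,3,4}; that leaves 1.
At row 4, column 1: row 4 has {1,3}; column 1 has {1,2,3}; that leaves 4.
At row 4, column 4: row 4 has {1,3,4}; column 4 has {1,3,4}; that leaves 2.

1 2 4 3 / 2 4 3 1 / 3 1 2 4 / 4 3 1 2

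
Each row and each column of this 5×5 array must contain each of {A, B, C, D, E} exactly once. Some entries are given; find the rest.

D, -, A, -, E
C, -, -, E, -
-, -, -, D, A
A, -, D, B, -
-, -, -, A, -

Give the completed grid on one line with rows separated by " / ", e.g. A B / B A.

(r1,c4) = C
(r2,c3) = B
(r2,c5) = D
(r4,c5) = C
(r5,c5) = B
(r1,c2) = B
(r2,c2) = A
(r4,c2) = E
(r5,c1) = E
(r5,c3) = C
(r3,c1) = B
(r3,c2) = C
(r3,c3) = E
(r5,c2) = D

D B A C E / C A B E D / B C E D A / A E D B C / E D C A B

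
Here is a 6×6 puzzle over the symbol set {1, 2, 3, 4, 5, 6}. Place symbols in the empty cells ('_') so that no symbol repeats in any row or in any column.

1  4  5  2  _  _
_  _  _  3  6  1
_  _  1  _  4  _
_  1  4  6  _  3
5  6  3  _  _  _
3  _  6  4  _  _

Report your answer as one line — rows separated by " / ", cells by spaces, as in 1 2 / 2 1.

Cell (r1,c5): row 1 has {1,2,4,5}; column 5 has {4,6} → 3.
Cell (r1,c6): row 1 has {1,2,3,4,5}; column 6 has {1,3} → 6.
Cell (r2,c3): row 2 has {1,3,6}; column 3 has {1,3,4,5,6} → 2.
Cell (r3,c4): row 3 has {1,4}; column 4 has {2,3,4,6} → 5.
Cell (r3,c6): row 3 has {1,4,5}; column 6 has {1,3,6} → 2.
Cell (r4,c1): row 4 has {1,3,4,6}; column 1 has {1,3,5} → 2.
Cell (r4,c5): row 4 has {1,2,3,4,6}; column 5 has {3,4,6} → 5.
Cell (r5,c4): row 5 has {3,5,6}; column 4 has {2,3,4,5,6} → 1.
Cell (r5,c5): row 5 has {1,3,5,6}; column 5 has {3,4,5,6} → 2.
Cell (r5,c6): row 5 has {1,2,3,5,6}; column 6 has {1,2,3,6} → 4.
Cell (r6,c5): row 6 has {3,4,6}; column 5 has {2,3,4,5,6} → 1.
Cell (r6,c6): row 6 has {1,3,4,6}; column 6 has {1,2,3,4,6} → 5.
Cell (r2,c1): row 2 has {1,2,3,6}; column 1 has {1,2,3,5} → 4.
Cell (r2,c2): row 2 has {1,2,3,4,6}; column 2 has {1,4,6} → 5.
Cell (r3,c1): row 3 has {1,2,4,5}; column 1 has {1,2,3,4,5} → 6.
Cell (r3,c2): row 3 has {1,2,4,5,6}; column 2 has {1,4,5,6} → 3.
Cell (r6,c2): row 6 has {1,3,4,5,6}; column 2 has {1,3,4,5,6} → 2.

1 4 5 2 3 6 / 4 5 2 3 6 1 / 6 3 1 5 4 2 / 2 1 4 6 5 3 / 5 6 3 1 2 4 / 3 2 6 4 1 5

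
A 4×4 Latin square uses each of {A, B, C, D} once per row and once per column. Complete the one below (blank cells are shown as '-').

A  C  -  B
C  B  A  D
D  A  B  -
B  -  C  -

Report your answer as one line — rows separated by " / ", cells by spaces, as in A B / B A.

(r1,c3) = D
(r3,c4) = C
(r4,c2) = D
(r4,c4) = A

A C D B / C B A D / D A B C / B D C A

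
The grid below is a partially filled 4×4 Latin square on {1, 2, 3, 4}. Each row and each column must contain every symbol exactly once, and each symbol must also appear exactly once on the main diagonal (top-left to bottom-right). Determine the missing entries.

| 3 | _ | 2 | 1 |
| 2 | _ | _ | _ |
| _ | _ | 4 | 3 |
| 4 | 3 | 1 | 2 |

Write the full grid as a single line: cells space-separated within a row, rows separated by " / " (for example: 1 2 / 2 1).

At row 1, column 2: row 1 has {1,2,3}; column 2 has {3}; that leaves 4.
At row 2, column 2: row 2 has {2}; column 2 has {3,4}; the diagonal has {2,3,4}; that leaves 1.
At row 2, column 3: row 2 has {1,2}; column 3 has {1,2,4}; that leaves 3.
At row 2, column 4: row 2 has {1,2,3}; column 4 has {1,2,3}; that leaves 4.
At row 3, column 1: row 3 has {3,4}; column 1 has {2,3,4}; that leaves 1.
At row 3, column 2: row 3 has {1,3,4}; column 2 has {1,3,4}; that leaves 2.

3 4 2 1 / 2 1 3 4 / 1 2 4 3 / 4 3 1 2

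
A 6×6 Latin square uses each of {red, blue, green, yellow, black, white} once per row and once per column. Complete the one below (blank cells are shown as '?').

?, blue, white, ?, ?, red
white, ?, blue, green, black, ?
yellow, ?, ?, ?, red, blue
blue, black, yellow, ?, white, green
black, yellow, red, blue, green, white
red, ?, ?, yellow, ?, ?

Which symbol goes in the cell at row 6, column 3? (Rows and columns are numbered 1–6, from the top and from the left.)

green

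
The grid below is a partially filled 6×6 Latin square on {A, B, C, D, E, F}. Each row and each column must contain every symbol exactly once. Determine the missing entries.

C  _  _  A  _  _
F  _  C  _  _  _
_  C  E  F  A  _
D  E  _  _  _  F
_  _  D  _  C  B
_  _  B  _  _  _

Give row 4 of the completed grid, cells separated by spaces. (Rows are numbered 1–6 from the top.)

D E A C B F

Cell (r1,c3): row 1 has {A,C}; column 3 has {B,C,D,E} → F.
Cell (r3,c1): row 3 has {A,C,E,F}; column 1 has {C,D,F} → B.
Cell (r3,c6): row 3 has {A,B,C,E,F}; column 6 has {B,F} → D.
Cell (r4,c3): row 4 has {D,E,F}; column 3 has {B,C,D,E,F} → A.
Cell (r4,c5): row 4 has {A,D,E,F}; column 5 has {A,C} → B.
Cell (r5,c4): row 5 has {B,C,D}; column 4 has {A,F} → E.
Cell (r1,c6): row 1 has {A,C,F}; column 6 has {B,D,F} → E.
Cell (r2,c6): row 2 has {C,F}; column 6 has {B,D,E,F} → A.
Cell (r4,c4): row 4 has {A,B,D,E,F}; column 4 has {A,E,F} → C.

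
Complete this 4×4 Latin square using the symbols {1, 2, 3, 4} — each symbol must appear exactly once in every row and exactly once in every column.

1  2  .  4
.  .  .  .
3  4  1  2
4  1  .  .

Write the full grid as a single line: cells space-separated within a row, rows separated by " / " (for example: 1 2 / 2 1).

1 2 3 4 / 2 3 4 1 / 3 4 1 2 / 4 1 2 3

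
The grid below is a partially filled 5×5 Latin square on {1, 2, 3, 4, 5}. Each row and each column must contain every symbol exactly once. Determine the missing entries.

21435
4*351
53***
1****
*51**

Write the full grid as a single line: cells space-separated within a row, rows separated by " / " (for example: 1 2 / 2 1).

2 1 4 3 5 / 4 2 3 5 1 / 5 3 2 1 4 / 1 4 5 2 3 / 3 5 1 4 2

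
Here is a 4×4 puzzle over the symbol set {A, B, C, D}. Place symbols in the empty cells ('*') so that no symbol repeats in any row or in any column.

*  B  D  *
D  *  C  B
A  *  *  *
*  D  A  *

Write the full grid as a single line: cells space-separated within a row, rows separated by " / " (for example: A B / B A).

C B D A / D A C B / A C B D / B D A C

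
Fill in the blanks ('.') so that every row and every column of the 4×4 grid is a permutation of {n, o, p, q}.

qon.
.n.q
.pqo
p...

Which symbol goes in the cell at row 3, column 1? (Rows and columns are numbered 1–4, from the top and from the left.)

n

(r1,c4) = p
(r2,c1) = o
(r2,c3) = p
(r3,c1) = n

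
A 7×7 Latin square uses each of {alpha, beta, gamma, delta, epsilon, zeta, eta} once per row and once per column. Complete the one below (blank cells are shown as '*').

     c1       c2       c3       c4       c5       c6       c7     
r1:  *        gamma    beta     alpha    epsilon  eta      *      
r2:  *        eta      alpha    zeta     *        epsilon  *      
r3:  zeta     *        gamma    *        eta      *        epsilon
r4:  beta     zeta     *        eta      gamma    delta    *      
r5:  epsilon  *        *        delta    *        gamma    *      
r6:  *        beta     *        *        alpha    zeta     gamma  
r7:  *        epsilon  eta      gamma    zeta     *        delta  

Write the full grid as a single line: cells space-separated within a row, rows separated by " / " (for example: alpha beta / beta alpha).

(r1,c1) = delta
(r1,c7) = zeta
(r2,c1) = gamma
(r2,c7) = beta
(r3,c4) = beta
(r3,c6) = alpha
(r4,c3) = epsilon
(r4,c7) = alpha
(r5,c2) = alpha
(r5,c3) = zeta
(r5,c5) = beta
(r5,c7) = eta
(r6,c1) = eta
(r6,c3) = delta
(r6,c4) = epsilon
(r7,c1) = alpha
(r7,c6) = beta
(r2,c5) = delta
(r3,c2) = delta

delta gamma beta alpha epsilon eta zeta / gamma eta alpha zeta delta epsilon beta / zeta delta gamma beta eta alpha epsilon / beta zeta epsilon eta gamma delta alpha / epsilon alpha zeta delta beta gamma eta / eta beta delta epsilon alpha zeta gamma / alpha epsilon eta gamma zeta beta delta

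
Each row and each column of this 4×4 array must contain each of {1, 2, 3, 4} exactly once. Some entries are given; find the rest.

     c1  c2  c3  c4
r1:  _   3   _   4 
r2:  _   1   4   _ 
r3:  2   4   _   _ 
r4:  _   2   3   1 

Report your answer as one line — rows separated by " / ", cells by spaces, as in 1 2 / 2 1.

1 3 2 4 / 3 1 4 2 / 2 4 1 3 / 4 2 3 1

(r1,c1) = 1
(r1,c3) = 2
(r2,c1) = 3
(r2,c4) = 2
(r3,c3) = 1
(r3,c4) = 3
(r4,c1) = 4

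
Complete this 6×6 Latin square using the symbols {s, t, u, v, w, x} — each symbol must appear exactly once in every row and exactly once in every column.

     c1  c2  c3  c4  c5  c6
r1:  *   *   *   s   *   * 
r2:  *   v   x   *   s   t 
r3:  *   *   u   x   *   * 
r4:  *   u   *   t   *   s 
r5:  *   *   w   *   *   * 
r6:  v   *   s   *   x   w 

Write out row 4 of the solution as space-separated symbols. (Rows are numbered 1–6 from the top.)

x u v t w s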